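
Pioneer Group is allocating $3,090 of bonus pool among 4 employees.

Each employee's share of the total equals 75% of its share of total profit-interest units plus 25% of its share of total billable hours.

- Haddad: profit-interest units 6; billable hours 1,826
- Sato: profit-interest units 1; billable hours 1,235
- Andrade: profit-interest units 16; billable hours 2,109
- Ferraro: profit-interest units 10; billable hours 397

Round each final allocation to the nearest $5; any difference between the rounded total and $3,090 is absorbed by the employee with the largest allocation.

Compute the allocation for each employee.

Haddad: $675 | Sato: $240 | Andrade: $1,420 | Ferraro: $755

Profit-interest units total 33; billable hours total 5,567.
Combined weights (75% profit-interest units + 25% billable hours): Haddad 0.2184; Sato 0.0782; Andrade 0.4583; Ferraro 0.2451.
Unrounded shares: Haddad 674.75; Sato 241.60; Andrade 1,416.29; Ferraro 757.36.
At nearest $5: Haddad $675; Sato $240; Andrade $1,415; Ferraro $755. Sum = $3,085.
Difference $3,090 − $3,085 = +$5 applied to largest allocation (Andrade): Andrade becomes $1,420.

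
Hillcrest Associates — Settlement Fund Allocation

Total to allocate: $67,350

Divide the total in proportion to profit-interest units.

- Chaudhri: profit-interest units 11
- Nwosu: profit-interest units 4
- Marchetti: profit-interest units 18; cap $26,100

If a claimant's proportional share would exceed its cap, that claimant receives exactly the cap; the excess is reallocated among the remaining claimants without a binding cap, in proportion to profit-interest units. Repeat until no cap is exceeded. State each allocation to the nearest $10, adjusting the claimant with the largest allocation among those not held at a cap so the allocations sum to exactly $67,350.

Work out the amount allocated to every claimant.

Sum of profit-interest units: 33.
Proportional shares (ignoring caps): Chaudhri 22,450.00; Nwosu 8,163.64; Marchetti 36,736.36.
Held at cap: Marchetti ($26,100); remaining pool $41,250 reallocated over remaining profit-interest units 15.
Remaining shares: Chaudhri 30,250.00 → $30,250; Nwosu 11,000.00 → $11,000.

Chaudhri: $30,250 | Nwosu: $11,000 | Marchetti: $26,100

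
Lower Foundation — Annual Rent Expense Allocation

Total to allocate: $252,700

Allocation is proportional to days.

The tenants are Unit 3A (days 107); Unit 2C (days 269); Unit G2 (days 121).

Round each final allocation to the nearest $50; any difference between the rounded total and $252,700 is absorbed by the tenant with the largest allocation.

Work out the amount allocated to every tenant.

Unit 3A: $54,400 | Unit 2C: $136,800 | Unit G2: $61,500

Days total: 497.
Unrounded shares: Unit 3A 107/497 × $252,700 = 54,404.23; Unit 2C 269/497 × $252,700 = 136,773.24; Unit G2 121/497 × $252,700 = 61,522.54.
At nearest $50: Unit 3A $54,400; Unit 2C $136,750; Unit G2 $61,500. Sum = $252,650.
Difference $252,700 − $252,650 = +$50 applied to largest allocation (Unit 2C): Unit 2C becomes $136,800.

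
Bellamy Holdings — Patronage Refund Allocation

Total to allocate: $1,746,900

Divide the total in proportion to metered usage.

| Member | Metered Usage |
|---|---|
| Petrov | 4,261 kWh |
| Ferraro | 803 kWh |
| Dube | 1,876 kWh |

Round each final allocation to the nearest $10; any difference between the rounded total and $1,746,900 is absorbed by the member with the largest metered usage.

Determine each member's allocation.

Petrov: $1,072,550 | Ferraro: $202,130 | Dube: $472,220

Sum of metered usage: 4,261 + 803 + 1,876 = 6,940.
Proportional shares: Petrov 1,072,556.33; Ferraro 202,126.90; Dube 472,216.77.
Rounded to nearest $10: Petrov $1,072,560; Ferraro $202,130; Dube $472,220. Sum = $1,746,910.
Difference $1,746,900 − $1,746,910 = −$10 applied to largest metered usage (Petrov): Petrov becomes $1,072,550.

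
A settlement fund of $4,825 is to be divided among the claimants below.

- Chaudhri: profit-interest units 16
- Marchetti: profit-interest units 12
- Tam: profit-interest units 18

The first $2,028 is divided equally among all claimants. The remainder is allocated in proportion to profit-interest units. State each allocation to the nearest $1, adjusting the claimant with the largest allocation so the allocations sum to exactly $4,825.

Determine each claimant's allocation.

$2,028 shared equally gives $676 per claimant.
Remainder $2,797 by profit-interest units (total 46): Chaudhri 972.87 → $973; Marchetti 729.65 → $730; Tam 1,094.48 → $1,094.
Totals: Chaudhri $676 + $973 = $1,649; Marchetti $676 + $730 = $1,406; Tam $676 + $1,094 = $1,770.

Chaudhri: $1,649 · Marchetti: $1,406 · Tam: $1,770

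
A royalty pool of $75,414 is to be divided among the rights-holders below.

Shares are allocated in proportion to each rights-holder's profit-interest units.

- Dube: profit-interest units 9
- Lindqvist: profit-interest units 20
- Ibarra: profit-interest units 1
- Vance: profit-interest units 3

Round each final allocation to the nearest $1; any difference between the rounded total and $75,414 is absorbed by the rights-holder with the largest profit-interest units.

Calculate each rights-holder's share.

Dube: $20,567; Lindqvist: $45,706; Ibarra: $2,285; Vance: $6,856

Profit-interest units total: 33.
Proportional shares: Dube 9/33 × $75,414 = 20,567.45; Lindqvist 20/33 × $75,414 = 45,705.45; Ibarra 1/33 × $75,414 = 2,285.27; Vance 3/33 × $75,414 = 6,855.82.
After rounding ($1): Dube $20,567; Lindqvist $45,705; Ibarra $2,285; Vance $6,856. Sum = $75,413.
Difference $75,414 − $75,413 = +$1 applied to largest profit-interest units (Lindqvist): Lindqvist becomes $45,706.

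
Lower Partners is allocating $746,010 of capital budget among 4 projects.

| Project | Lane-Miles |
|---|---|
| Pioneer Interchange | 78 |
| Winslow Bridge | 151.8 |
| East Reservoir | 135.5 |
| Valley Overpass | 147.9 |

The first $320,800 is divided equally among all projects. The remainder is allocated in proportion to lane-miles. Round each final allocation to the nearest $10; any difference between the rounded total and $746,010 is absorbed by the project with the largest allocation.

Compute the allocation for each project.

First tranche $320,800 split equally: $80,200 each.
Remainder $425,210 by lane-miles (total 513.2): Pioneer Interchange 64,626.62 → $64,630; Winslow Bridge 125,773.34 → $125,770; East Reservoir 112,268.03 → $112,270; Valley Overpass 122,542.01 → $122,540.
Totals: Pioneer Interchange $80,200 + $64,630 = $144,830; Winslow Bridge $80,200 + $125,770 = $205,970; East Reservoir $80,200 + $112,270 = $192,470; Valley Overpass $80,200 + $122,540 = $202,740.

Pioneer Interchange: $144,830 | Winslow Bridge: $205,970 | East Reservoir: $192,470 | Valley Overpass: $202,740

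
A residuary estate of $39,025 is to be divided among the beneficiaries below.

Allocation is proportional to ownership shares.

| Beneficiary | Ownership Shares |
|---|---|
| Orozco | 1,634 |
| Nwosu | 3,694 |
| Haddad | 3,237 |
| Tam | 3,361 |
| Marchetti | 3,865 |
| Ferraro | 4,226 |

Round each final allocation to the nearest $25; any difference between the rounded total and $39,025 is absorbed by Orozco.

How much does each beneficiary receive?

Orozco: $3,200 | Nwosu: $7,200 | Haddad: $6,300 | Tam: $6,550 | Marchetti: $7,525 | Ferraro: $8,250

Ownership shares total: 20,017.
Pro-rata amounts: Orozco 1,634/20,017 × $39,025 = 3,185.63; Nwosu 3,694/20,017 × $39,025 = 7,201.80; Haddad 3,237/20,017 × $39,025 = 6,310.83; Tam 3,361/20,017 × $39,025 = 6,552.58; Marchetti 3,865/20,017 × $39,025 = 7,535.18; Ferraro 4,226/20,017 × $39,025 = 8,238.98.
At nearest $25: Orozco $3,175; Nwosu $7,200; Haddad $6,300; Tam $6,550; Marchetti $7,525; Ferraro $8,250. Sum = $39,000.
Difference $39,025 − $39,000 = +$25 applied to Orozco: Orozco becomes $3,200.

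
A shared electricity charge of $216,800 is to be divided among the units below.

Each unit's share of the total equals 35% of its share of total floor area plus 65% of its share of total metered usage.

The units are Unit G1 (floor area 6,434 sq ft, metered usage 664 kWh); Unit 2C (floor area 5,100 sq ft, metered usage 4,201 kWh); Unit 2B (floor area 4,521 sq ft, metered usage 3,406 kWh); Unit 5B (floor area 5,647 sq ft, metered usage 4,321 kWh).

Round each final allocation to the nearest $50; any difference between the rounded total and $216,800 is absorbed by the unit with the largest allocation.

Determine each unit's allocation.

Unit G1: $29,950; Unit 2C: $64,850; Unit 2B: $53,900; Unit 5B: $68,100

Floor area total 21,702; metered usage total 12,592.
Blended shares (35% floor area + 65% metered usage): Unit G1 0.1380; Unit 2C 0.2991; Unit 2B 0.2487; Unit 5B 0.3141.
Pro-rata amounts: Unit G1 29,927.15; Unit 2C 64,846.27; Unit 2B 53,924.80; Unit 5B 68,101.78.
Rounded to nearest $50: Unit G1 $29,950; Unit 2C $64,850; Unit 2B $53,900; Unit 5B $68,100. Sum = $216,800.
Sum already equals the total — no adjustment.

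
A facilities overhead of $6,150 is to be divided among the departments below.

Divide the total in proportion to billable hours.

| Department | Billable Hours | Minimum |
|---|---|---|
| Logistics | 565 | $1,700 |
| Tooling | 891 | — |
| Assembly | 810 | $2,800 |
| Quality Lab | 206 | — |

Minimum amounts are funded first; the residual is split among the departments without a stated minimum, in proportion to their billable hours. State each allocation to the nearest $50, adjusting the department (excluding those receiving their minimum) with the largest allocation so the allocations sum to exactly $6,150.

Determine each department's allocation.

Logistics: $1,700; Tooling: $1,350; Assembly: $2,800; Quality Lab: $300

Guaranteed amounts: Logistics $1,700; Assembly $2,800. Remaining pool $1,650.
Remaining pool split over remaining billable hours 1,097: Tooling 1,340.15 → $1,350; Quality Lab 309.85 → $300.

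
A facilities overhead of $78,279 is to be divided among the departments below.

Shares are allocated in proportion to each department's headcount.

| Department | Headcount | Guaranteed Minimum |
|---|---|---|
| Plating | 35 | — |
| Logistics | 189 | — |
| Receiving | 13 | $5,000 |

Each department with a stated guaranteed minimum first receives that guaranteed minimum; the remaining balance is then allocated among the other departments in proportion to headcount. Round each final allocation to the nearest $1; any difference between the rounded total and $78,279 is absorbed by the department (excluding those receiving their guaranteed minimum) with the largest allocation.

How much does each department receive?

Plating: $11,450 · Logistics: $61,829 · Receiving: $5,000

Guaranteed amounts: Receiving $5,000. Balance $73,279.
Balance split over remaining headcount 224: Plating 11,449.84 → $11,450; Logistics 61,829.16 → $61,829.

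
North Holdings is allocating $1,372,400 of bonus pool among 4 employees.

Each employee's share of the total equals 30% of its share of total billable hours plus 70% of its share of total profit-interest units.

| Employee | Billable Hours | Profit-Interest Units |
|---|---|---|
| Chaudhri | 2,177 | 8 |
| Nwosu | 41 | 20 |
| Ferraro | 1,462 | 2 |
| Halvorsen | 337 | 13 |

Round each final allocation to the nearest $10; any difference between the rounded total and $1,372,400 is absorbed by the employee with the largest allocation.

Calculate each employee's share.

Totals — billable hours 4,017, profit-interest units 43.
Composite weights (30% billable hours + 70% profit-interest units): Chaudhri 0.2928; Nwosu 0.3286; Ferraro 0.1417; Halvorsen 0.2368.
Proportional shares: Chaudhri 401,861.47; Nwosu 451,030.18; Ferraro 194,529.60; Halvorsen 324,978.75.
At nearest $10: Chaudhri $401,860; Nwosu $451,030; Ferraro $194,530; Halvorsen $324,980. Sum = $1,372,400.
Sum already equals the total — no adjustment.

Chaudhri: $401,860; Nwosu: $451,030; Ferraro: $194,530; Halvorsen: $324,980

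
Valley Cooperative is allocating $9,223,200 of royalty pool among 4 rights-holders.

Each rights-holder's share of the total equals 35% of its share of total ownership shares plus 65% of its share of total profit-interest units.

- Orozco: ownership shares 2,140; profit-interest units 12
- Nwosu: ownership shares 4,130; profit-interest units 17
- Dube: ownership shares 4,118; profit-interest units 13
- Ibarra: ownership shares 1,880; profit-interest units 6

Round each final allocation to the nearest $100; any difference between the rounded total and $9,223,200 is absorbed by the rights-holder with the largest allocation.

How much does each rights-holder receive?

Totals — ownership shares 12,268, profit-interest units 48.
Combined weights (35% ownership shares + 65% profit-interest units): Orozco 0.2236; Nwosu 0.3480; Dube 0.2935; Ibarra 0.1349.
Unrounded shares: Orozco 2,061,875.38; Nwosu 3,209,998.26; Dube 2,707,250.66; Ibarra 1,244,075.71.
After rounding ($100): Orozco $2,061,900; Nwosu $3,210,000; Dube $2,707,300; Ibarra $1,244,100. Sum = $9,223,300.
Difference $9,223,200 − $9,223,300 = −$100 applied to largest allocation (Nwosu): Nwosu becomes $3,209,900.

Orozco: $2,061,900 | Nwosu: $3,209,900 | Dube: $2,707,300 | Ibarra: $1,244,100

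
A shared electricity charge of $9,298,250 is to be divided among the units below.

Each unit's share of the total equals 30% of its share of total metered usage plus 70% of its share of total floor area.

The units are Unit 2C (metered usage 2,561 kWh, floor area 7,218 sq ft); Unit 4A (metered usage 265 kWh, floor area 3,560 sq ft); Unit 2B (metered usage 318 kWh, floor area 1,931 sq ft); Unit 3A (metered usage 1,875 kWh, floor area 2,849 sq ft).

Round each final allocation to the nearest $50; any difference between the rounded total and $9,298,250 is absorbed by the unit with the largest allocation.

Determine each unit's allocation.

Unit 2C: $4,443,000; Unit 4A: $1,636,650; Unit 2B: $984,600; Unit 3A: $2,234,000

Totals — metered usage 5,019, floor area 15,558.
Combined weights (30% metered usage + 70% floor area): Unit 2C 0.4778; Unit 4A 0.1760; Unit 2B 0.1059; Unit 3A 0.2403.
Raw shares: Unit 2C 4,443,050.39; Unit 4A 1,636,628.11; Unit 2B 984,583.49; Unit 3A 2,233,988.01.
At nearest $50: Unit 2C $4,443,050; Unit 4A $1,636,650; Unit 2B $984,600; Unit 3A $2,234,000. Sum = $9,298,300.
Difference $9,298,250 − $9,298,300 = −$50 applied to largest allocation (Unit 2C): Unit 2C becomes $4,443,000.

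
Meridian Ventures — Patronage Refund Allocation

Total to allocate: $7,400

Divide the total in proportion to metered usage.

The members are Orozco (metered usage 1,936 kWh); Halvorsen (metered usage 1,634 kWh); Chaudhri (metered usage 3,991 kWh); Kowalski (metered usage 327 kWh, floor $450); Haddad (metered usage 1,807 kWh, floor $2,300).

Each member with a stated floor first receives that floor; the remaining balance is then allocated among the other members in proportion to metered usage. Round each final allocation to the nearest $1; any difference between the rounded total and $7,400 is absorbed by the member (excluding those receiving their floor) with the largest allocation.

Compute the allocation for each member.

Guaranteed amounts: Kowalski $450; Haddad $2,300. Remaining pool $4,650.
Remaining pool split over remaining metered usage 7,561: Orozco 1,190.64 → $1,191; Halvorsen 1,004.91 → $1,005; Chaudhri 2,454.46 → $2,454.

Orozco: $1,191 | Halvorsen: $1,005 | Chaudhri: $2,454 | Kowalski: $450 | Haddad: $2,300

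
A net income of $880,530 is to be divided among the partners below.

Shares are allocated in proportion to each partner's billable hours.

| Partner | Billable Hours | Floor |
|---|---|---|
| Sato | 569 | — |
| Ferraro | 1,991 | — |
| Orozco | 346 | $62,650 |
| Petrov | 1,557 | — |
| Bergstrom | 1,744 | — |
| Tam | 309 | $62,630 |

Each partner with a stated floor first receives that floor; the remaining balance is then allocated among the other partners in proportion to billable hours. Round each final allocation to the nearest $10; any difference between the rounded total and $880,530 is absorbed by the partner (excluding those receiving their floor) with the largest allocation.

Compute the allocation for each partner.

Minimums first: Orozco $62,650; Tam $62,630. Remaining pool $755,250.
Remaining pool split over remaining billable hours 5,861: Sato 73,321.49 → $73,320; Ferraro 256,560.78 → $256,560; Petrov 200,635.43 → $200,640; Bergstrom 224,732.30 → $224,730.

Sato: $73,320 · Ferraro: $256,560 · Orozco: $62,650 · Petrov: $200,640 · Bergstrom: $224,730 · Tam: $62,630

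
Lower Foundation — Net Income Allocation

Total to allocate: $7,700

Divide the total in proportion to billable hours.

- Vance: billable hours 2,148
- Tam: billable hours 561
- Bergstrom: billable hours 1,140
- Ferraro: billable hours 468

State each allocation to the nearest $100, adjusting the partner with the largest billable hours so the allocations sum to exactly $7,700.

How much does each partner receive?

Vance: $3,900 · Tam: $1,000 · Bergstrom: $2,000 · Ferraro: $800

Sum of billable hours: 4,317.
Unrounded shares: Vance 2,148/4,317 × $7,700 = 3,831.27; Tam 561/4,317 × $7,700 = 1,000.63; Bergstrom 1,140/4,317 × $7,700 = 2,033.36; Ferraro 468/4,317 × $7,700 = 834.75.
Rounded to nearest $100: Vance $3,800; Tam $1,000; Bergstrom $2,000; Ferraro $800. Sum = $7,600.
Difference $7,700 − $7,600 = +$100 applied to largest billable hours (Vance): Vance becomes $3,900.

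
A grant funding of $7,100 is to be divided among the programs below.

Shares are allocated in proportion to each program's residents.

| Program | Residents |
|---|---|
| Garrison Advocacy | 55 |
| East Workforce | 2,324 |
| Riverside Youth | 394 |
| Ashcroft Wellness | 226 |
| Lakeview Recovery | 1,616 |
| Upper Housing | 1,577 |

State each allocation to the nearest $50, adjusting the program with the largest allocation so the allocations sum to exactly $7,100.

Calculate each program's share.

Residents total: 6,192.
Unrounded shares: Garrison Advocacy 55/6,192 × $7,100 = 63.07; East Workforce 2,324/6,192 × $7,100 = 2,664.79; Riverside Youth 394/6,192 × $7,100 = 451.78; Ashcroft Wellness 226/6,192 × $7,100 = 259.14; Lakeview Recovery 1,616/6,192 × $7,100 = 1,852.97; Upper Housing 1,577/6,192 × $7,100 = 1,808.25.
At nearest $50: Garrison Advocacy $50; East Workforce $2,650; Riverside Youth $450; Ashcroft Wellness $250; Lakeview Recovery $1,850; Upper Housing $1,800. Sum = $7,050.
Difference $7,100 − $7,050 = +$50 applied to largest allocation (East Workforce): East Workforce becomes $2,700.

Garrison Advocacy: $50; East Workforce: $2,700; Riverside Youth: $450; Ashcroft Wellness: $250; Lakeview Recovery: $1,850; Upper Housing: $1,800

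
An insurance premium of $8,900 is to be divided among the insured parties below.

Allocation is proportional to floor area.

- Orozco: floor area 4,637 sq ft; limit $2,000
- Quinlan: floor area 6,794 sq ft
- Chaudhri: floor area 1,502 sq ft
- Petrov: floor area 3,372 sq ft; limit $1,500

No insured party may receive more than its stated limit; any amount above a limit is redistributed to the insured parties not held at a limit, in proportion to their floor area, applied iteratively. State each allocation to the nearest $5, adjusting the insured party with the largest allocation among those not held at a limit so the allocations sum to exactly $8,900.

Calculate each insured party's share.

Orozco: $2,000 | Quinlan: $4,420 | Chaudhri: $980 | Petrov: $1,500

Sum of floor area: 16,305.
Unconstrained shares: Orozco 2,531.08; Quinlan 3,708.47; Chaudhri 819.86; Petrov 1,840.59.
Cap binds for Orozco ($2,000), Petrov ($1,500); balance $5,400 reallocated over remaining floor area 8,296.
Shares after redistribution: Quinlan 4,422.32 → $4,420; Chaudhri 977.68 → $980.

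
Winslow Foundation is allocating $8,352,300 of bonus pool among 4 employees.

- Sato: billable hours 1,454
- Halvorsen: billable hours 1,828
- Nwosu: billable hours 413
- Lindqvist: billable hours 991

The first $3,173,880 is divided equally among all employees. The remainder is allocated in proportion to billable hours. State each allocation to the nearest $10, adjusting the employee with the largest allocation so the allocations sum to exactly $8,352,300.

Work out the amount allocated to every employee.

First tranche $3,173,880 split equally: $793,470 each.
Remainder $5,178,420 by billable hours (total 4,686): Sato 1,606,791.01 → $1,606,790; Halvorsen 2,020,092.14 → $2,020,090; Nwosu 456,399.37 → $456,400; Lindqvist 1,095,137.48 → $1,095,140.
Totals: Sato $793,470 + $1,606,790 = $2,400,260; Halvorsen $793,470 + $2,020,090 = $2,813,560; Nwosu $793,470 + $456,400 = $1,249,870; Lindqvist $793,470 + $1,095,140 = $1,888,610.

Sato: $2,400,260 | Halvorsen: $2,813,560 | Nwosu: $1,249,870 | Lindqvist: $1,888,610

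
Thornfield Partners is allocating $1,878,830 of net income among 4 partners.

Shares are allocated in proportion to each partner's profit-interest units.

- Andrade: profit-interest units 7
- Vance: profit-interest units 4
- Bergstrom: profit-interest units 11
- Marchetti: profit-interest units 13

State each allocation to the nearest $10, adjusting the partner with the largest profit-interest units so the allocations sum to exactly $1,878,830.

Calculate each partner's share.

Sum of profit-interest units: 7 + 4 + 11 + 13 = 35.
Proportional shares: Andrade 375,766.00; Vance 214,723.43; Bergstrom 590,489.43; Marchetti 697,851.14.
Rounded to nearest $10: Andrade $375,770; Vance $214,720; Bergstrom $590,490; Marchetti $697,850. Sum = $1,878,830.
No rounding difference to absorb.

Andrade: $375,770 | Vance: $214,720 | Bergstrom: $590,490 | Marchetti: $697,850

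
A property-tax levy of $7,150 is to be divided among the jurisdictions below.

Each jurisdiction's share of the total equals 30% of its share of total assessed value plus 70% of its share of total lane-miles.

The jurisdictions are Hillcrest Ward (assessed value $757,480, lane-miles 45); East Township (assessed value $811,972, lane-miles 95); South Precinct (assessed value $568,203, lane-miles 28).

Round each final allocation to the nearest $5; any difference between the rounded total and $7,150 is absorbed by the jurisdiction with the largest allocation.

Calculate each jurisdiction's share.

Hillcrest Ward: $2,100 | East Township: $3,645 | South Precinct: $1,405

Totals — assessed value 2,137,655, lane-miles 168.
Combined weights (30% assessed value + 70% lane-miles): Hillcrest Ward 0.2938; East Township 0.5098; South Precinct 0.1964.
Raw shares: Hillcrest Ward 2,100.71; East Township 3,644.97; South Precinct 1,404.32.
After rounding ($5): Hillcrest Ward $2,100; East Township $3,645; South Precinct $1,405. Sum = $7,150.
Sum already equals the total — no adjustment.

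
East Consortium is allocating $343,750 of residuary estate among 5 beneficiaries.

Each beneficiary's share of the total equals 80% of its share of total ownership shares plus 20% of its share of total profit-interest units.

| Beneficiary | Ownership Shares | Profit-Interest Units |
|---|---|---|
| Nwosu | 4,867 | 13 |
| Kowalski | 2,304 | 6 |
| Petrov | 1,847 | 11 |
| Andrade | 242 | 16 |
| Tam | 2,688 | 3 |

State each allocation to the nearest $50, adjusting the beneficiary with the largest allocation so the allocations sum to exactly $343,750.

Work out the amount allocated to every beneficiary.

Ownership shares total 11,948; profit-interest units total 49.
Composite weights (80% ownership shares + 20% profit-interest units): Nwosu 0.3789; Kowalski 0.1788; Petrov 0.1686; Andrade 0.0815; Tam 0.1922.
Proportional shares: Nwosu 130,260.64; Kowalski 61,448.16; Petrov 57,944.97; Andrade 28,018.95; Tam 66,077.28.
Rounded to nearest $50: Nwosu $130,250; Kowalski $61,450; Petrov $57,950; Andrade $28,000; Tam $66,100. Sum = $343,750.
Rounded total matches; no reconciliation needed.

Nwosu: $130,250; Kowalski: $61,450; Petrov: $57,950; Andrade: $28,000; Tam: $66,100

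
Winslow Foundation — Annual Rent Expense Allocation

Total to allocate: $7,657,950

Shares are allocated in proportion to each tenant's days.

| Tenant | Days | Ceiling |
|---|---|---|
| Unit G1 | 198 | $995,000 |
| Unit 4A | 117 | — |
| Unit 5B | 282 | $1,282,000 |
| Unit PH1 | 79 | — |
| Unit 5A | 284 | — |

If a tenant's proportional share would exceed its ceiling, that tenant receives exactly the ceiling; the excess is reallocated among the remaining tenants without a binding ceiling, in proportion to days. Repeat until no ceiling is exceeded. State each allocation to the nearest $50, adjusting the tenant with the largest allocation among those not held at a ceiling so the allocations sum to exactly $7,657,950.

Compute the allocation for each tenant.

Unit G1: $995,000; Unit 4A: $1,311,600; Unit 5B: $1,282,000; Unit PH1: $885,600; Unit 5A: $3,183,750

Sum of days: 960.
Pro-rata shares before constraints: Unit G1 1,579,452.19; Unit 4A 933,312.66; Unit 5B 2,249,522.81; Unit PH1 630,185.47; Unit 5A 2,265,476.88.
Held at cap: Unit G1 ($995,000), Unit 5B ($1,282,000); balance $5,380,950 reallocated over remaining days 480.
Shares after redistribution: Unit 4A 1,311,606.56 → $1,311,600; Unit PH1 885,614.69 → $885,600; Unit 5A 3,183,728.75 → $3,183,750.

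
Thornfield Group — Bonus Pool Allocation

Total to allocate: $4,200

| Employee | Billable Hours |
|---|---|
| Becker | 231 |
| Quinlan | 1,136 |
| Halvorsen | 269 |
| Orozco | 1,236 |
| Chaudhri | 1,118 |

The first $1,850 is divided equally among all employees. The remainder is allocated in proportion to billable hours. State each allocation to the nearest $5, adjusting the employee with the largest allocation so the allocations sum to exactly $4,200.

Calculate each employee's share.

Becker: $505 | Quinlan: $1,040 | Halvorsen: $530 | Orozco: $1,095 | Chaudhri: $1,030

First tranche $1,850 split equally: $370 each.
Remainder $2,350 by billable hours (total 3,990): Becker 136.05 → $135; Quinlan 669.07 → $670; Halvorsen 158.43 → $160; Orozco 727.97 → $730; Chaudhri 658.47 → $660.
Rounding difference −$5 on remainder applied to Orozco.
Totals: Becker $370 + $135 = $505; Quinlan $370 + $670 = $1,040; Halvorsen $370 + $160 = $530; Orozco $370 + $725 = $1,095; Chaudhri $370 + $660 = $1,030.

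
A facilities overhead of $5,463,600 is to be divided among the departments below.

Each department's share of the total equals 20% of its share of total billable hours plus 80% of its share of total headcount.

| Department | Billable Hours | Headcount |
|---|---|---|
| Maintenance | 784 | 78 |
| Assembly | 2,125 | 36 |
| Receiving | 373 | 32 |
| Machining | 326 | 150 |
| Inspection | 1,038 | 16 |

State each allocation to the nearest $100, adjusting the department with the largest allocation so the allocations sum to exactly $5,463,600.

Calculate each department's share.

Maintenance: $1,277,100 · Assembly: $1,004,100 · Receiving: $536,000 · Machining: $2,178,100 · Inspection: $468,300

Totals — billable hours 4,646, headcount 312.
Combined weights (20% billable hours + 80% headcount): Maintenance 0.2337; Assembly 0.1838; Receiving 0.0981; Machining 0.3986; Inspection 0.0857.
Pro-rata amounts: Maintenance 1,277,113.56; Assembly 1,004,123.53; Receiving 536,023.44; Machining 2,178,058.47; Inspection 468,281.00.
Rounded to nearest $100: Maintenance $1,277,100; Assembly $1,004,100; Receiving $536,000; Machining $2,178,100; Inspection $468,300. Sum = $5,463,600.
Sum already equals the total — no adjustment.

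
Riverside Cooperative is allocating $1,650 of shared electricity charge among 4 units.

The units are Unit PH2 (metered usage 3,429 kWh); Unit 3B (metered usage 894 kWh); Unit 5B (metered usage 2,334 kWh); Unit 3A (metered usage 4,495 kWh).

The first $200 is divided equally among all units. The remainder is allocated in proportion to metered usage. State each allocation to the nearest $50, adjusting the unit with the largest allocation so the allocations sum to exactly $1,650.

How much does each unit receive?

Unit PH2: $500; Unit 3B: $150; Unit 5B: $350; Unit 3A: $650

$200 shared equally gives $50 per unit.
Remainder $1,450 by metered usage (total 11,152): Unit PH2 445.84 → $450; Unit 3B 116.24 → $100; Unit 5B 303.47 → $300; Unit 3A 584.45 → $600.
Totals: Unit PH2 $50 + $450 = $500; Unit 3B $50 + $100 = $150; Unit 5B $50 + $300 = $350; Unit 3A $50 + $600 = $650.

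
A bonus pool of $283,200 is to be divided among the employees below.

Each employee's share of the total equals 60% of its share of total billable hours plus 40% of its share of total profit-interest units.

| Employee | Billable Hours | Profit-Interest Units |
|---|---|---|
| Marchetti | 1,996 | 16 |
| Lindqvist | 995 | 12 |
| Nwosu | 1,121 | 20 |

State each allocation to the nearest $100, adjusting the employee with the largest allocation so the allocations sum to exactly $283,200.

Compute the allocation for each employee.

Billable hours total 4,112; profit-interest units total 48.
Composite weights (60% billable hours + 40% profit-interest units): Marchetti 0.4246; Lindqvist 0.2452; Nwosu 0.3302.
Proportional shares: Marchetti 120,240.62; Lindqvist 69,436.34; Nwosu 93,523.04.
Rounded to nearest $100: Marchetti $120,200; Lindqvist $69,400; Nwosu $93,500. Sum = $283,100.
Difference $283,200 − $283,100 = +$100 applied to largest allocation (Marchetti): Marchetti becomes $120,300.

Marchetti: $120,300 · Lindqvist: $69,400 · Nwosu: $93,500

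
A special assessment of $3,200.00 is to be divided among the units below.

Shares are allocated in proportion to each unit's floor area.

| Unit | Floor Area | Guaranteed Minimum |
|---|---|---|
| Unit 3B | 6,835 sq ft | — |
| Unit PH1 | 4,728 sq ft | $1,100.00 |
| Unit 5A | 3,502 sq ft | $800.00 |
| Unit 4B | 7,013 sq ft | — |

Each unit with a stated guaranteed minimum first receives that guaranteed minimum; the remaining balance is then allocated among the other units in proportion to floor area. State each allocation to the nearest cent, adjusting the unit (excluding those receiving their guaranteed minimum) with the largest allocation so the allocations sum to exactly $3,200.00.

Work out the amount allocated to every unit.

Unit 3B: $641.65 · Unit PH1: $1,100.00 · Unit 5A: $800.00 · Unit 4B: $658.35

Minimums first: Unit PH1 $1,100.00; Unit 5A $800.00. Remaining pool $1,300.00.
Remaining pool split over remaining floor area 13,848: Unit 3B 641.645003 → $641.65; Unit 4B 658.354997 → $658.35.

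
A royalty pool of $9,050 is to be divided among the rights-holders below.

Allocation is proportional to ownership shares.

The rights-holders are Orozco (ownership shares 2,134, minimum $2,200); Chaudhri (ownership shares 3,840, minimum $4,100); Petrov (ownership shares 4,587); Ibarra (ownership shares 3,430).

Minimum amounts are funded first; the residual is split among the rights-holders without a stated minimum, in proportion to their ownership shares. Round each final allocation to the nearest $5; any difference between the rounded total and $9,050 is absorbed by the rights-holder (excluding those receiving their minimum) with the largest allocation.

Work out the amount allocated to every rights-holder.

Minimums first: Orozco $2,200; Chaudhri $4,100. Balance $2,750.
Balance split over remaining ownership shares 8,017: Petrov 1,573.44 → $1,575; Ibarra 1,176.56 → $1,175.

Orozco: $2,200 | Chaudhri: $4,100 | Petrov: $1,575 | Ibarra: $1,175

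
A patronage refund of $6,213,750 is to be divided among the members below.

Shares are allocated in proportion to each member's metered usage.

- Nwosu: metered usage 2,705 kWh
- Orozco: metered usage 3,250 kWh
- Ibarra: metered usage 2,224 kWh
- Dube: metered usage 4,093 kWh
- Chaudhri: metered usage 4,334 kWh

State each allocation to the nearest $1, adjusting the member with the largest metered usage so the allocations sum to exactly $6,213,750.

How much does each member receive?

Nwosu: $1,012,176 | Orozco: $1,216,108 | Ibarra: $832,192 | Dube: $1,531,548 | Chaudhri: $1,621,726

Combined metered usage = 16,606.
Pro-rata amounts: Nwosu 2,705/16,606 × $6,213,750 = 1,012,175.95; Orozco 3,250/16,606 × $6,213,750 = 1,216,107.88; Ibarra 2,224/16,606 × $6,213,750 = 832,191.98; Dube 4,093/16,606 × $6,213,750 = 1,531,547.56; Chaudhri 4,334/16,606 × $6,213,750 = 1,621,726.63.
At nearest $1: Nwosu $1,012,176; Orozco $1,216,108; Ibarra $832,192; Dube $1,531,548; Chaudhri $1,621,727. Sum = $6,213,751.
Difference $6,213,750 − $6,213,751 = −$1 applied to largest metered usage (Chaudhri): Chaudhri becomes $1,621,726.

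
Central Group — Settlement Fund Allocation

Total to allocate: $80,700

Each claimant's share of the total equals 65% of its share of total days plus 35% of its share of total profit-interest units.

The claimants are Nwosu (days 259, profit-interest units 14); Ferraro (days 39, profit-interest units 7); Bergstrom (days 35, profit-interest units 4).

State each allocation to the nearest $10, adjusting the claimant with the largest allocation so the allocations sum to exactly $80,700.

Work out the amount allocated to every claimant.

Totals — days 333, profit-interest units 25.
Composite weights (65% days + 35% profit-interest units): Nwosu 0.7016; Ferraro 0.1741; Bergstrom 0.1243.
Raw shares: Nwosu 56,615.53; Ferraro 14,051.98; Bergstrom 10,032.49.
At nearest $10: Nwosu $56,620; Ferraro $14,050; Bergstrom $10,030. Sum = $80,700.
Sum already equals the total — no adjustment.

Nwosu: $56,620 | Ferraro: $14,050 | Bergstrom: $10,030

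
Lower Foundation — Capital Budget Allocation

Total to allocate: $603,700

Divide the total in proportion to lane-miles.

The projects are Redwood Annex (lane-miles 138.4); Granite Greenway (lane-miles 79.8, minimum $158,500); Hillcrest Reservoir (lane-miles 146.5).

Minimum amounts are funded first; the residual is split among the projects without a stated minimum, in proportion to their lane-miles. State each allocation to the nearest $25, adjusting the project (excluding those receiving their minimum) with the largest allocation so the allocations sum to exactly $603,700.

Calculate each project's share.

Fund the minimums — Granite Greenway $158,500. Balance $445,200.
Balance split over remaining lane-miles 284.9: Redwood Annex 216,271.25 → $216,275; Hillcrest Reservoir 228,928.75 → $228,925.

Redwood Annex: $216,275 | Granite Greenway: $158,500 | Hillcrest Reservoir: $228,925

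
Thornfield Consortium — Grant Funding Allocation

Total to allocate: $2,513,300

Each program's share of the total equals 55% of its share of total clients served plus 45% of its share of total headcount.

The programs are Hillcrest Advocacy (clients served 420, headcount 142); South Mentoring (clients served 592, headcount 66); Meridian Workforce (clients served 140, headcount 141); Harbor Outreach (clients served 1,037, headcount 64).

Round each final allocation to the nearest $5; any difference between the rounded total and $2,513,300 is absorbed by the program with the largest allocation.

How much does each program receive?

Hillcrest Advocacy: $654,085 · South Mentoring: $554,575 · Meridian Workforce: $474,530 · Harbor Outreach: $830,110

Totals — clients served 2,189, headcount 413.
Combined weights (55% clients served + 45% headcount): Hillcrest Advocacy 0.2602; South Mentoring 0.2207; Meridian Workforce 0.1888; Harbor Outreach 0.3303.
Unrounded shares: Hillcrest Advocacy 654,084.28; South Mentoring 554,576.11; Meridian Workforce 474,530.75; Harbor Outreach 830,108.86.
After rounding ($5): Hillcrest Advocacy $654,085; South Mentoring $554,575; Meridian Workforce $474,530; Harbor Outreach $830,110. Sum = $2,513,300.
Rounded total matches; no reconciliation needed.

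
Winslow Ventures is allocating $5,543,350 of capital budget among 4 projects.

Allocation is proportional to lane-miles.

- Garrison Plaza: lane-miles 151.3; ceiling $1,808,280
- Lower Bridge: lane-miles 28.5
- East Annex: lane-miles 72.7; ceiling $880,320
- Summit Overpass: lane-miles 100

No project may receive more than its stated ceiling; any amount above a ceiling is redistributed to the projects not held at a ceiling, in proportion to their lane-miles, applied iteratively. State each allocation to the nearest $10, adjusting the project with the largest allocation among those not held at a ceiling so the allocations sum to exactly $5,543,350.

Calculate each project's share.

Lane-miles total: 352.5.
Unconstrained shares: Garrison Plaza 2,379,315.90; Lower Bridge 448,185.74; East Annex 1,143,266.79; Summit Overpass 1,572,581.56.
Capped: Garrison Plaza ($1,808,280), East Annex ($880,320); balance $2,854,750 reallocated over remaining lane-miles 128.5.
Shares after redistribution: Lower Bridge 633,154.67 → $633,150; Summit Overpass 2,221,595.33 → $2,221,600.

Garrison Plaza: $1,808,280 · Lower Bridge: $633,150 · East Annex: $880,320 · Summit Overpass: $2,221,600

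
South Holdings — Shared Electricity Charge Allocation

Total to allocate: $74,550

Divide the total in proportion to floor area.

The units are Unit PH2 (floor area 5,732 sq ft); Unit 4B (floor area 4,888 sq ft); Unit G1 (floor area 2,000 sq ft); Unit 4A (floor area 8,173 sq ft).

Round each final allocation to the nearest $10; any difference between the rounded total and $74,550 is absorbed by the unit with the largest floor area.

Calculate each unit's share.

Floor area total: 5,732 + 4,888 + 2,000 + 8,173 = 20,793.
Pro-rata amounts: Unit PH2 20,551.18; Unit 4B 17,525.15; Unit G1 7,170.68; Unit 4A 29,302.99.
After rounding ($10): Unit PH2 $20,550; Unit 4B $17,530; Unit G1 $7,170; Unit 4A $29,300. Sum = $74,550.
Rounded total matches; no reconciliation needed.

Unit PH2: $20,550 · Unit 4B: $17,530 · Unit G1: $7,170 · Unit 4A: $29,300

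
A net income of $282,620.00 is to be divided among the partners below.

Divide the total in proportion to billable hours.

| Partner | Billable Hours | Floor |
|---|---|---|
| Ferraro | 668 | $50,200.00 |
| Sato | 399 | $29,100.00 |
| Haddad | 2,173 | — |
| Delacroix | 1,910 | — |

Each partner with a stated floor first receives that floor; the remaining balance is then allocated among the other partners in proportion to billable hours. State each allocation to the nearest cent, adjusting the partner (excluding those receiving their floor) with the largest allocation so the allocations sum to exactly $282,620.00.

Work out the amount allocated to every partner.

Ferraro: $50,200.00 · Sato: $29,100.00 · Haddad: $108,208.27 · Delacroix: $95,111.73

Guaranteed amounts: Ferraro $50,200.00; Sato $29,100.00. Remaining pool $203,320.00.
Remaining pool split over remaining billable hours 4,083: Haddad 108,208.2684 → $108,208.27; Delacroix 95,111.7316 → $95,111.73.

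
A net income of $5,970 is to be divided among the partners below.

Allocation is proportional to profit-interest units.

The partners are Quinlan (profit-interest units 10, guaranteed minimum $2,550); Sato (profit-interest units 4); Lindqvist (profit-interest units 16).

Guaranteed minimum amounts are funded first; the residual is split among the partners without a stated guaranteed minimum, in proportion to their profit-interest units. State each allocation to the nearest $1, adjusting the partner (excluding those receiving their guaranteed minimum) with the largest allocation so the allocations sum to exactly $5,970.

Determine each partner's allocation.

Guaranteed amounts: Quinlan $2,550. Balance $3,420.
Balance split over remaining profit-interest units 20: Sato 684.00 → $684; Lindqvist 2,736.00 → $2,736.

Quinlan: $2,550 · Sato: $684 · Lindqvist: $2,736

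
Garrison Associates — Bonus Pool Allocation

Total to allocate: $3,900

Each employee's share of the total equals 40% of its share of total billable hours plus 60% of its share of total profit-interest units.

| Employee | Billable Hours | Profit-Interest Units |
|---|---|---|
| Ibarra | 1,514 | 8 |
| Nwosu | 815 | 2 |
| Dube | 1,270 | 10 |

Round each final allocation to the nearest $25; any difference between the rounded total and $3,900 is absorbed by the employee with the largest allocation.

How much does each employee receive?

Totals — billable hours 3,599, profit-interest units 20.
Composite weights (40% billable hours + 60% profit-interest units): Ibarra 0.4083; Nwosu 0.1506; Dube 0.4412.
Raw shares: Ibarra 1,592.25; Nwosu 587.26; Dube 1,720.49.
At nearest $25: Ibarra $1,600; Nwosu $575; Dube $1,725. Sum = $3,900.
Rounded total matches; no reconciliation needed.

Ibarra: $1,600 · Nwosu: $575 · Dube: $1,725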